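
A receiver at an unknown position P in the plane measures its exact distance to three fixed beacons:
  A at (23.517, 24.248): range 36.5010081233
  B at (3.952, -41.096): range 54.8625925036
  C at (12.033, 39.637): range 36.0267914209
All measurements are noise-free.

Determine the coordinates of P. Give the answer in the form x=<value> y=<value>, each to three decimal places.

x=-10.778 y=11.752

eq1: (x − 23.517)² + (y − 24.248)² = 36.5010081233²
eq2: (x − 3.952)² + (y + 41.096)² = 54.8625925036²
eq3: (x − 12.033)² + (y − 39.637)² = 36.0267914209²
eq3−eq2, eq3−eq1 (x²,y² cancel):
  -16.162·x − 161.466·y = -1723.359694
  22.968·x − 30.778·y = -609.263959
det = -16.162·-30.778 − -161.466·22.968 = 4205.985124
x = (-1723.359694·-30.778 − -161.466·-609.263959) / 4205.985124 = -10.778414
y = (-16.162·-609.263959 − -1723.359694·22.968) / 4205.985124 = 11.752074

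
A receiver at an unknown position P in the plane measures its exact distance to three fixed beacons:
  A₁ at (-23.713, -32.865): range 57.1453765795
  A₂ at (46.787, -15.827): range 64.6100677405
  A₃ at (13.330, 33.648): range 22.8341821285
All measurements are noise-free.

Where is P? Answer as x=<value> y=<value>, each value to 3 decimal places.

eq1: (x + 23.713)² + (y + 32.865)² = 57.1453765795²
eq2: (x − 46.787)² + (y + 15.827)² = 64.6100677405²
eq3: (x − 13.330)² + (y − 33.648)² = 22.8341821285²
eq1−eq3, eq1−eq2 (x²,y² cancel):
  74.086·x + 133.026·y = 2411.656401
  141.000·x + 34.076·y = -111.764085
det = 74.086·34.076 − 133.026·141.000 = -16232.111464
x = (2411.656401·34.076 − 133.026·-111.764085) / -16232.111464 = -5.978713
y = (74.086·-111.764085 − 2411.656401·141.000) / -16232.111464 = 21.458928

x=-5.979 y=21.459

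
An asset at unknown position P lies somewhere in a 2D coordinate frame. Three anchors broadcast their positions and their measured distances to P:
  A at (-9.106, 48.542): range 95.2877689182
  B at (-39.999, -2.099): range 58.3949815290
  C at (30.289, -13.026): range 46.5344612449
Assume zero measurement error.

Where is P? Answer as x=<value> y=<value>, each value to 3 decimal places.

eq1: (x + 9.106)² + (y − 48.542)² = 95.2877689182²
eq2: (x + 39.999)² + (y + 2.099)² = 58.3949815290²
eq3: (x − 30.289)² + (y + 13.026)² = 46.5344612449²
eq3−eq2, eq3−eq1 (x²,y² cancel):
  -140.576·x + 21.854·y = -727.292179
  -78.790·x + 123.136·y = -5562.158019
det = -140.576·123.136 − 21.854·-78.790 = -15588.089676
x = (-727.292179·123.136 − 21.854·-5562.158019) / -15588.089676 = -2.052821
y = (-140.576·-5562.158019 − -727.292179·-78.790) / -15588.089676 = -46.484373

x=-2.053 y=-46.484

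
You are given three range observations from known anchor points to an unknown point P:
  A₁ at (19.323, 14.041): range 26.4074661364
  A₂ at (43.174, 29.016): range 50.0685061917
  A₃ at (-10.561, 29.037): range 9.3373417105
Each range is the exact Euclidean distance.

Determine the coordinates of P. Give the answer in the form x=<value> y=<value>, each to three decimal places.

eq1: (x − 19.323)² + (y − 14.041)² = 26.4074661364²
eq2: (x − 43.174)² + (y − 29.016)² = 50.0685061917²
eq3: (x + 10.561)² + (y − 29.037)² = 9.3373417105²
eq3−eq1, eq3−eq2 (x²,y² cancel):
  59.768·x − 29.992·y = -994.322398
  107.470·x − 0.042·y = -668.428920
det = 59.768·-0.042 − -29.992·107.470 = 3220.729984
x = (-994.322398·-0.042 − -29.992·-668.428920) / 3220.729984 = -6.211560
y = (59.768·-668.428920 − -994.322398·107.470) / 3220.729984 = 20.774535

x=-6.212 y=20.775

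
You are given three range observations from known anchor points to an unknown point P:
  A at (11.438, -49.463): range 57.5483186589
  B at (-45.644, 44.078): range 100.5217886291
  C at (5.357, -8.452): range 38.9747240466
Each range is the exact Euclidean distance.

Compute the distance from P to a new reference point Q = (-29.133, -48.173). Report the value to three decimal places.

eq1: (x − 11.438)² + (y + 49.463)² = 57.5483186589²
eq2: (x + 45.644)² + (y − 44.078)² = 100.5217886291²
eq3: (x − 5.357)² + (y + 8.452)² = 38.9747240466²
eq3−eq2, eq3−eq1 (x²,y² cancel):
  -102.002·x + 105.060·y = -4659.489808
  12.162·x − 82.022·y = 684.502594
det = -102.002·-82.022 − 105.060·12.162 = 7088.668324
x = (-4659.489808·-82.022 − 105.060·684.502594) / 7088.668324 = 43.769410
y = (-102.002·684.502594 − -4659.489808·12.162) / 7088.668324 = -1.855344
|P − Q| = √((43.769410 − -29.133)² + (-1.855344 − -48.173)²) = 86.371793

86.372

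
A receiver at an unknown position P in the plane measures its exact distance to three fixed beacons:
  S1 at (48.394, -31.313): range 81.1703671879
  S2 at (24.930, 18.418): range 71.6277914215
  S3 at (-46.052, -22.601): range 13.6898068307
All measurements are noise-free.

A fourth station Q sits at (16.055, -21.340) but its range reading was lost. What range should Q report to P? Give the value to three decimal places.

eq1: (x − 48.394)² + (y + 31.313)² = 81.1703671879²
eq2: (x − 24.930)² + (y − 18.418)² = 71.6277914215²
eq3: (x + 46.052)² + (y + 22.601)² = 13.6898068307²
eq1−eq2, eq1−eq3 (x²,y² cancel):
  -46.928·x + 99.462·y = -903.667575
  -188.892·x + 17.424·y = 5710.326398
det = -46.928·17.424 − 99.462·-188.892 = 17969.902632
x = (-903.667575·17.424 − 99.462·5710.326398) / 17969.902632 = -32.482424
y = (-46.928·5710.326398 − -903.667575·-188.892) / 17969.902632 = -24.411361
|P − Q| = √((-32.482424 − 16.055)² + (-24.411361 − -21.340)²) = 48.634502

48.635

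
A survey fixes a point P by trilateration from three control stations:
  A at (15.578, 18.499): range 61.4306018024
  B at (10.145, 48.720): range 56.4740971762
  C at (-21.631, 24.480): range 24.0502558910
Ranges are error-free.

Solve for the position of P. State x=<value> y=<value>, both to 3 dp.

x=-44.108 y=33.037

eq1: (x − 15.578)² + (y − 18.499)² = 61.4306018024²
eq2: (x − 10.145)² + (y − 48.720)² = 56.4740971762²
eq3: (x + 21.631)² + (y − 24.480)² = 24.0502558910²
eq2−eq3, eq2−eq1 (x²,y² cancel):
  -63.552·x − 48.480·y = 1201.519979
  10.866·x − 60.442·y = -2476.067526
det = -63.552·-60.442 − -48.480·10.866 = 4367.993664
x = (1201.519979·-60.442 − -48.480·-2476.067526) / 4367.993664 = -44.107670
y = (-63.552·-2476.067526 − 1201.519979·10.866) / 4367.993664 = 33.036524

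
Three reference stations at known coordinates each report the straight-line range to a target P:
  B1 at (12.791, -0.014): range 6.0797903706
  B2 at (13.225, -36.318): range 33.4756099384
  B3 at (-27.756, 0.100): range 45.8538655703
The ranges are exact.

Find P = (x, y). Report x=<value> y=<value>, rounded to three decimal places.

x=17.980 y=-3.182

eq1: (x − 12.791)² + (y + 0.014)² = 6.0797903706²
eq2: (x − 13.225)² + (y + 36.318)² = 33.4756099384²
eq3: (x + 27.756)² + (y − 0.100)² = 45.8538655703²
eq1−eq2, eq1−eq3 (x²,y² cancel):
  0.868·x − 72.608·y = 246.635262
  -81.094·x + 0.228·y = -1458.817478
det = 0.868·0.228 − -72.608·-81.094 = -5887.875248
x = (246.635262·0.228 − -72.608·-1458.817478) / -5887.875248 = 17.980270
y = (0.868·-1458.817478 − 246.635262·-81.094) / -5887.875248 = -3.181859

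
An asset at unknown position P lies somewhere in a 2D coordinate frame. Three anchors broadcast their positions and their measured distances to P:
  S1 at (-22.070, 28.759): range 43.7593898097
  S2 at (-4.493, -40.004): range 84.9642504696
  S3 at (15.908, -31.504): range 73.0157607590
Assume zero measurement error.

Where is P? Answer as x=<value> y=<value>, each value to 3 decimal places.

eq1: (x + 22.070)² + (y − 28.759)² = 43.7593898097²
eq2: (x + 4.493)² + (y + 40.004)² = 84.9642504696²
eq3: (x − 15.908)² + (y + 31.504)² = 73.0157607590²
eq2−eq1, eq2−eq3 (x²,y² cancel):
  -35.154·x + 137.526·y = 4997.697577
  40.802·x + 17.000·y = 1512.681954
det = -35.154·17.000 − 137.526·40.802 = -6208.953852
x = (4997.697577·17.000 − 137.526·1512.681954) / -6208.953852 = 19.821735
y = (-35.154·1512.681954 − 4997.697577·40.802) / -6208.953852 = 41.406795

x=19.822 y=41.407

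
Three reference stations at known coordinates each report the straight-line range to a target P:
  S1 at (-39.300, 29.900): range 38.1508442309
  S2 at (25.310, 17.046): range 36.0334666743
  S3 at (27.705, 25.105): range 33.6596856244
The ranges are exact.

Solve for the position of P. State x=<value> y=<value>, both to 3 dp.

x=-2.499 y=39.960

eq1: (x + 39.300)² + (y − 29.900)² = 38.1508442309²
eq2: (x − 25.310)² + (y − 17.046)² = 36.0334666743²
eq3: (x − 27.705)² + (y − 25.105)² = 33.6596856244²
eq3−eq2, eq3−eq1 (x²,y² cancel):
  -4.790·x − 16.118·y = -632.102118
  -134.010·x + 9.590·y = 718.159471
det = -4.790·9.590 − -16.118·-134.010 = -2205.909280
x = (-632.102118·9.590 − -16.118·718.159471) / -2205.909280 = -2.499393
y = (-4.790·718.159471 − -632.102118·-134.010) / -2205.909280 = 39.959934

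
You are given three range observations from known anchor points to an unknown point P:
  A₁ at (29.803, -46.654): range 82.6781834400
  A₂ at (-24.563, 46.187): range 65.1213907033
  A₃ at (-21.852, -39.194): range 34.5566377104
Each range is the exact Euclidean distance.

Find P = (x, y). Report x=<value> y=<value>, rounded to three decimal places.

x=-46.612 y=-15.088

eq1: (x − 29.803)² + (y + 46.654)² = 82.6781834400²
eq2: (x + 24.563)² + (y − 46.187)² = 65.1213907033²
eq3: (x + 21.852)² + (y + 39.194)² = 34.5566377104²
eq1−eq2, eq1−eq3 (x²,y² cancel):
  -108.732·x + 185.682·y = 2266.651903
  -103.310·x + 14.920·y = 4590.385822
det = -108.732·14.920 − 185.682·-103.310 = 17560.525980
x = (2266.651903·14.920 − 185.682·4590.385822) / 17560.525980 = -46.612133
y = (-108.732·4590.385822 − 2266.651903·-103.310) / 17560.525980 = -15.088046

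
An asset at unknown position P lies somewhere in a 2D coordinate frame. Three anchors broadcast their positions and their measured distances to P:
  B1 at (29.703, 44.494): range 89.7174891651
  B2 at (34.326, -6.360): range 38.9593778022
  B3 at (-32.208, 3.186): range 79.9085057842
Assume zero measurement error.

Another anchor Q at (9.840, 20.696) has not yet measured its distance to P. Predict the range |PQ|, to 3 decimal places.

eq1: (x − 29.703)² + (y − 44.494)² = 89.7174891651²
eq2: (x − 34.326)² + (y + 6.360)² = 38.9593778022²
eq3: (x + 32.208)² + (y − 3.186)² = 79.9085057842²
eq1−eq2, eq1−eq3 (x²,y² cancel):
  9.246·x − 101.708·y = 4888.134374
  -123.822·x − 82.616·y = -150.619820
det = 9.246·-82.616 − -101.708·-123.822 = -13357.555512
x = (4888.134374·-82.616 − -101.708·-150.619820) / -13357.555512 = 31.379795
y = (9.246·-150.619820 − 4888.134374·-123.822) / -13357.555512 = -45.207818
|P − Q| = √((31.379795 − 9.840)² + (-45.207818 − 20.696)²) = 69.334523

69.335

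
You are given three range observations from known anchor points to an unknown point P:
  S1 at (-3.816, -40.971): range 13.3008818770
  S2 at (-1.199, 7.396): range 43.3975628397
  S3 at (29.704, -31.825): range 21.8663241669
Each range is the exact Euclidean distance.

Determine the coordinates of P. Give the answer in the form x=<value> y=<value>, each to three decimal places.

x=8.069 y=-35.000

eq1: (x + 3.816)² + (y + 40.971)² = 13.3008818770²
eq2: (x + 1.199)² + (y − 7.396)² = 43.3975628397²
eq3: (x − 29.704)² + (y + 31.825)² = 21.8663241669²
eq1−eq3, eq1−eq2 (x²,y² cancel):
  67.040·x + 18.292·y = -99.249130
  5.234·x + 96.734·y = -3343.481282
det = 67.040·96.734 − 18.292·5.234 = 6389.307032
x = (-99.249130·96.734 − 18.292·-3343.481282) / 6389.307032 = 8.069450
y = (67.040·-3343.481282 − -99.249130·5.234) / 6389.307032 = -35.000277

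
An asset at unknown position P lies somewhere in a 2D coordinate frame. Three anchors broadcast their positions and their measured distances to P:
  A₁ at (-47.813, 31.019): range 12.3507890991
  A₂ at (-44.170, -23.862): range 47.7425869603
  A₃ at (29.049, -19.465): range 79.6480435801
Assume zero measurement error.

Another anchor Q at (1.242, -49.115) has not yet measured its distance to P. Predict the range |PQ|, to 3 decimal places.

eq1: (x + 47.813)² + (y − 31.019)² = 12.3507890991²
eq2: (x + 44.170)² + (y + 23.862)² = 47.7425869603²
eq3: (x − 29.049)² + (y + 19.465)² = 79.6480435801²
eq1−eq3, eq1−eq2 (x²,y² cancel):
  153.724·x − 100.968·y = -8216.799559
  7.286·x − 109.762·y = -2854.690004
det = 153.724·-109.762 − -100.968·7.286 = -16137.400840
x = (-8216.799559·-109.762 − -100.968·-2854.690004) / -16137.400840 = -38.027190
y = (153.724·-2854.690004 − -8216.799559·7.286) / -16137.400840 = 23.483755
|P − Q| = √((-38.027190 − 1.242)² + (23.483755 − -49.115)²) = 82.538770

82.539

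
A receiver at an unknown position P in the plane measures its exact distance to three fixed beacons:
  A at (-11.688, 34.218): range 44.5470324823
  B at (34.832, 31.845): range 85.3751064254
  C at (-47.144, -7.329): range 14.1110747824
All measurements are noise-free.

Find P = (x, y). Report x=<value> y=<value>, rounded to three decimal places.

x=-46.780 y=6.777

eq1: (x + 11.688)² + (y − 34.218)² = 44.5470324823²
eq2: (x − 34.832)² + (y − 31.845)² = 85.3751064254²
eq3: (x + 47.144)² + (y + 7.329)² = 14.1110747824²
eq1−eq2, eq1−eq3 (x²,y² cancel):
  93.040·x − 4.746·y = -4384.579313
  -70.912·x − 83.094·y = 2754.105780
det = 93.040·-83.094 − -4.746·-70.912 = -8067.614112
x = (-4384.579313·-83.094 − -4.746·2754.105780) / -8067.614112 = -46.780029
y = (93.040·2754.105780 − -4384.579313·-70.912) / -8067.614112 = 6.777380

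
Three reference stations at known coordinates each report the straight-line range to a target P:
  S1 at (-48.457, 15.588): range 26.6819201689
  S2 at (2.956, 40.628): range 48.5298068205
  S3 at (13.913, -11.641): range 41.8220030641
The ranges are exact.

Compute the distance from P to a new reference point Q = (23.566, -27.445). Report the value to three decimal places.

eq1: (x + 48.457)² + (y − 15.588)² = 26.6819201689²
eq2: (x − 2.956)² + (y − 40.628)² = 48.5298068205²
eq3: (x − 13.913)² + (y + 11.641)² = 41.8220030641²
eq2−eq1, eq2−eq3 (x²,y² cancel):
  -102.826·x − 50.080·y = 2574.911559
  21.914·x − 104.538·y = -724.225660
det = -102.826·-104.538 − -50.080·21.914 = 11846.677508
x = (2574.911559·-104.538 − -50.080·-724.225660) / 11846.677508 = -25.783206
y = (-102.826·-724.225660 − 2574.911559·21.914) / 11846.677508 = 1.523011
|P − Q| = √((-25.783206 − 23.566)² + (1.523011 − -27.445)²) = 57.223158

57.223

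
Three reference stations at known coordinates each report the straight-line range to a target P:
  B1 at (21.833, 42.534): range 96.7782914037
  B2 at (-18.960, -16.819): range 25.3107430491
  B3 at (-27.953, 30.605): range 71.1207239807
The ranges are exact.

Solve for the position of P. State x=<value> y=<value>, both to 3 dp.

x=-27.854 y=-40.516

eq1: (x − 21.833)² + (y − 42.534)² = 96.7782914037²
eq2: (x + 18.960)² + (y + 16.819)² = 25.3107430491²
eq3: (x + 27.953)² + (y − 30.605)² = 71.1207239807²
eq3−eq1, eq3−eq2 (x²,y² cancel):
  99.572·x + 23.858·y = -3740.095496
  17.986·x − 94.848·y = 3341.847793
det = 99.572·-94.848 − 23.858·17.986 = -9873.315044
x = (-3740.095496·-94.848 − 23.858·3341.847793) / -9873.315044 = -27.853945
y = (99.572·3341.847793 − -3740.095496·17.986) / -9873.315044 = -40.515655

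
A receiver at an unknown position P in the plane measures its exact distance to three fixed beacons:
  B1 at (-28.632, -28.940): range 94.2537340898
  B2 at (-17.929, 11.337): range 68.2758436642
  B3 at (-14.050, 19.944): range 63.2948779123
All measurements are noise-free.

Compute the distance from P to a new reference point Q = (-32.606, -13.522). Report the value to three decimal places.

90.060

eq1: (x + 28.632)² + (y + 28.940)² = 94.2537340898²
eq2: (x + 17.929)² + (y − 11.337)² = 68.2758436642²
eq3: (x + 14.050)² + (y − 19.944)² = 63.2948779123²
eq3−eq1, eq3−eq2 (x²,y² cancel):
  -29.164·x − 97.768·y = -3815.375432
  -7.758·x − 17.214·y = -800.538284
det = -29.164·-17.214 − -97.768·-7.758 = -256.455048
x = (-3815.375432·-17.214 − -97.768·-800.538284) / -256.455048 = 49.089126
y = (-29.164·-800.538284 − -3815.375432·-7.758) / -256.455048 = 24.381599
|P − Q| = √((49.089126 − -32.606)² + (24.381599 − -13.522)²) = 90.059849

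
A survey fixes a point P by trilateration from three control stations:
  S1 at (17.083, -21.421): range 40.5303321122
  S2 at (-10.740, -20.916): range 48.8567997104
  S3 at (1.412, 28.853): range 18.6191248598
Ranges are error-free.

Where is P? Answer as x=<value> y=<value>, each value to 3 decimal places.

eq1: (x − 17.083)² + (y + 21.421)² = 40.5303321122²
eq2: (x + 10.740)² + (y + 20.916)² = 48.8567997104²
eq3: (x − 1.412)² + (y − 28.853)² = 18.6191248598²
eq1−eq3, eq1−eq2 (x²,y² cancel):
  -31.342·x + 100.548·y = 1379.837234
  -55.646·x + 1.010·y = -942.140531
det = -31.342·1.010 − 100.548·-55.646 = 5563.438588
x = (1379.837234·1.010 − 100.548·-942.140531) / 5563.438588 = 17.277800
y = (-31.342·-942.140531 − 1379.837234·-55.646) / 5563.438588 = 19.108864

x=17.278 y=19.109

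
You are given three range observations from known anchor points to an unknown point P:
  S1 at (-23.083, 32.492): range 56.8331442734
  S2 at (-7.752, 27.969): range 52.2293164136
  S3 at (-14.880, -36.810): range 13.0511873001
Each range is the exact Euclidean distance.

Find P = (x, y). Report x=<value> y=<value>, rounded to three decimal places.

x=-14.970 y=-23.759

eq1: (x + 23.083)² + (y − 32.492)² = 56.8331442734²
eq2: (x + 7.752)² + (y − 27.969)² = 52.2293164136²
eq3: (x + 14.880)² + (y + 36.810)² = 13.0511873001²
eq3−eq1, eq3−eq2 (x²,y² cancel):
  -16.406·x + 138.604·y = -3047.508345
  14.256·x + 129.558·y = -3291.600038
det = -16.406·129.558 − 138.604·14.256 = -4101.467172
x = (-3047.508345·129.558 − 138.604·-3291.600038) / -4101.467172 = -14.970215
y = (-16.406·-3291.600038 − -3047.508345·14.256) / -4101.467172 = -23.759125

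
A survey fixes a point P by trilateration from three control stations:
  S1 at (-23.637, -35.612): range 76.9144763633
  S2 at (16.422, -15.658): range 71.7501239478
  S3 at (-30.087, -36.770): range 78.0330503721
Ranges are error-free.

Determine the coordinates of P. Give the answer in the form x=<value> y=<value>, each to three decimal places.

eq1: (x + 23.637)² + (y + 35.612)² = 76.9144763633²
eq2: (x − 16.422)² + (y + 15.658)² = 71.7501239478²
eq3: (x + 30.087)² + (y + 36.770)² = 78.0330503721²
eq3−eq1, eq3−eq2 (x²,y² cancel):
  12.900·x + 2.316·y = -257.017880
  93.018·x + 42.224·y = -801.328757
det = 12.900·42.224 − 2.316·93.018 = 329.259912
x = (-257.017880·42.224 − 2.316·-801.328757) / 329.259912 = -27.323234
y = (12.900·-801.328757 − -257.017880·93.018) / 329.259912 = 41.214092

x=-27.323 y=41.214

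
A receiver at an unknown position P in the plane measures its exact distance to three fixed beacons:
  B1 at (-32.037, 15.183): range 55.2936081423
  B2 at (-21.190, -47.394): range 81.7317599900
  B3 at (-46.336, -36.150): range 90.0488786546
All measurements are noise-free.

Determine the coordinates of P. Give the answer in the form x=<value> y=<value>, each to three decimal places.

x=22.903 y=21.424

eq1: (x + 32.037)² + (y − 15.183)² = 55.2936081423²
eq2: (x + 21.190)² + (y + 47.394)² = 81.7317599900²
eq3: (x + 46.336)² + (y + 36.150)² = 90.0488786546²
eq3−eq1, eq3−eq2 (x²,y² cancel):
  28.598·x + 102.666·y = 2854.462908
  50.292·x − 22.488·y = 670.079896
det = 28.598·-22.488 − 102.666·50.292 = -5806.390296
x = (2854.462908·-22.488 − 102.666·670.079896) / -5806.390296 = 22.903315
y = (28.598·670.079896 − 2854.462908·50.292) / -5806.390296 = 21.423586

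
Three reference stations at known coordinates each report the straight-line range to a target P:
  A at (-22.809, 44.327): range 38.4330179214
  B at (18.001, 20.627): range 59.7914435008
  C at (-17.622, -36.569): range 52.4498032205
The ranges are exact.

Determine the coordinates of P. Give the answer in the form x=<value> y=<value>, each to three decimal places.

eq1: (x + 22.809)² + (y − 44.327)² = 38.4330179214²
eq2: (x − 18.001)² + (y − 20.627)² = 59.7914435008²
eq3: (x + 17.622)² + (y + 36.569)² = 52.4498032205²
eq3−eq2, eq3−eq1 (x²,y² cancel):
  71.246·x + 114.392·y = -1722.352373
  -10.374·x + 161.792·y = 2111.191756
det = 71.246·161.792 − 114.392·-10.374 = 12713.735440
x = (-1722.352373·161.792 − 114.392·2111.191756) / 12713.735440 = -40.913726
y = (71.246·2111.191756 − -1722.352373·-10.374) / 12713.735440 = 10.425440

x=-40.914 y=10.425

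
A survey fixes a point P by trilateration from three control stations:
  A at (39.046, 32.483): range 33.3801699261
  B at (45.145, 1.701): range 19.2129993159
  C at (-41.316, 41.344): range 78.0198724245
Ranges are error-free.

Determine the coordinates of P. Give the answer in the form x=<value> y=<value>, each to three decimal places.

eq1: (x − 39.046)² + (y − 32.483)² = 33.3801699261²
eq2: (x − 45.145)² + (y − 1.701)² = 19.2129993159²
eq3: (x + 41.316)² + (y − 41.344)² = 78.0198724245²
eq3−eq2, eq3−eq1 (x²,y² cancel):
  172.922·x − 79.286·y = 4342.587384
  160.724·x − 17.722·y = 4136.261962
det = 172.922·-17.722 − -79.286·160.724 = 9678.639380
x = (4342.587384·-17.722 − -79.286·4136.261962) / 9678.639380 = 25.932192
y = (172.922·4136.261962 − 4342.587384·160.724) / 9678.639380 = 1.786685

x=25.932 y=1.787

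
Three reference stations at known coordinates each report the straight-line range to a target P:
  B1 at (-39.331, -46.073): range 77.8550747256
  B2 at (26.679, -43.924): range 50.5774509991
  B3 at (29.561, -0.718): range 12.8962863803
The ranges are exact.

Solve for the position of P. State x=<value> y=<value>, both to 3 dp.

eq1: (x + 39.331)² + (y + 46.073)² = 77.8550747256²
eq2: (x − 26.679)² + (y + 43.924)² = 50.5774509991²
eq3: (x − 29.561)² + (y + 0.718)² = 12.8962863803²
eq2−eq1, eq2−eq3 (x²,y² cancel):
  -132.020·x − 4.298·y = -2474.772038
  5.764·x + 86.412·y = 625.045775
det = -132.020·86.412 − -4.298·5.764 = -11383.338568
x = (-2474.772038·86.412 − -4.298·625.045775) / -11383.338568 = 18.550231
y = (-132.020·625.045775 − -2474.772038·5.764) / -11383.338568 = 5.995952

x=18.550 y=5.996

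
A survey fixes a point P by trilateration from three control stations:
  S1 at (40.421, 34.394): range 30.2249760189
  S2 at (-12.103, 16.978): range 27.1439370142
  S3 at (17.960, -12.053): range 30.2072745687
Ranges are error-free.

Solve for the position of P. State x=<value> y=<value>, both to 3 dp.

eq1: (x − 40.421)² + (y − 34.394)² = 30.2249760189²
eq2: (x + 12.103)² + (y − 16.978)² = 27.1439370142²
eq3: (x − 17.960)² + (y + 12.053)² = 30.2072745687²
eq2−eq1, eq2−eq3 (x²,y² cancel):
  105.048·x + 34.832·y = 2205.313525
  60.126·x − 58.062·y = -142.584804
det = 105.048·-58.062 − 34.832·60.126 = -8193.605808
x = (2205.313525·-58.062 − 34.832·-142.584804) / -8193.605808 = 15.021274
y = (105.048·-142.584804 − 2205.313525·60.126) / -8193.605808 = 18.010987

x=15.021 y=18.011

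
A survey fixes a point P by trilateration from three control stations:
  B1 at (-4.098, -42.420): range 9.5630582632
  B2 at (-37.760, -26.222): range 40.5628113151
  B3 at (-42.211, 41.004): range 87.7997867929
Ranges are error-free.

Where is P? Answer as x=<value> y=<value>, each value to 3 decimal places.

x=1.856 y=-34.936

eq1: (x + 4.098)² + (y + 42.420)² = 9.5630582632²
eq2: (x + 37.760)² + (y + 26.222)² = 40.5628113151²
eq3: (x + 42.211)² + (y − 41.004)² = 87.7997867929²
eq2−eq3, eq2−eq1 (x²,y² cancel):
  -8.902·x + 134.452·y = -4713.775246
  67.324·x − 32.396·y = 1256.728698
det = -8.902·-32.396 − 134.452·67.324 = -8763.457256
x = (-4713.775246·-32.396 − 134.452·1256.728698) / -8763.457256 = 1.855686
y = (-8.902·1256.728698 − -4713.775246·67.324) / -8763.457256 = -34.936304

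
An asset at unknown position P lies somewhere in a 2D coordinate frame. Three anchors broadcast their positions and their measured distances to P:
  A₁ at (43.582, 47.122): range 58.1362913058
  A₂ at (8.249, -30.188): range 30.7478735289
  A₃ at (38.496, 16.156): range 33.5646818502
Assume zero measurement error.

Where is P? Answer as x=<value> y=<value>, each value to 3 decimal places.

eq1: (x − 43.582)² + (y − 47.122)² = 58.1362913058²
eq2: (x − 8.249)² + (y + 30.188)² = 30.7478735289²
eq3: (x − 38.496)² + (y − 16.156)² = 33.5646818502²
eq1−eq2, eq1−eq3 (x²,y² cancel):
  -70.666·x − 154.620·y = -706.115623
  -10.172·x − 61.932·y = -123.674757
det = -70.666·-61.932 − -154.620·-10.172 = 2803.692072
x = (-706.115623·-61.932 − -154.620·-123.674757) / 2803.692072 = 8.777198
y = (-70.666·-123.674757 − -706.115623·-10.172) / 2803.692072 = 0.555336

x=8.777 y=0.555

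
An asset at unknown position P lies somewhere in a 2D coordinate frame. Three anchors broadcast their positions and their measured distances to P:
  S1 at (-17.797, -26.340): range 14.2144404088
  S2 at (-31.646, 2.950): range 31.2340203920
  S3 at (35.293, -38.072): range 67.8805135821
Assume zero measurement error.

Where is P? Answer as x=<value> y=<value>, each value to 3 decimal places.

eq1: (x + 17.797)² + (y + 26.340)² = 14.2144404088²
eq2: (x + 31.646)² + (y − 2.950)² = 31.2340203920²
eq3: (x − 35.293)² + (y + 38.072)² = 67.8805135821²
eq1−eq3, eq1−eq2 (x²,y² cancel):
  106.180·x − 23.464·y = -2721.169584
  -27.698·x + 58.580·y = -773.870707
det = 106.180·58.580 − -23.464·-27.698 = 5570.118528
x = (-2721.169584·58.580 − -23.464·-773.870707) / 5570.118528 = -31.877996
y = (106.180·-773.870707 − -2721.169584·-27.698) / 5570.118528 = -28.283159

x=-31.878 y=-28.283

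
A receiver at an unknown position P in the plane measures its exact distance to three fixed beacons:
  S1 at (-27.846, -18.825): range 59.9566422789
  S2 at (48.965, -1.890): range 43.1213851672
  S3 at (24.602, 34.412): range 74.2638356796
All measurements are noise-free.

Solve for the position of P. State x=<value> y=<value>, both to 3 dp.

x=28.338 y=-39.758

eq1: (x + 27.846)² + (y + 18.825)² = 59.9566422789²
eq2: (x − 48.965)² + (y + 1.890)² = 43.1213851672²
eq3: (x − 24.602)² + (y − 34.412)² = 74.2638356796²
eq2−eq1, eq2−eq3 (x²,y² cancel):
  -153.622·x − 33.870·y = -3006.708079
  -48.726·x + 72.604·y = -4267.362608
det = -153.622·72.604 − -33.870·-48.726 = -12803.921308
x = (-3006.708079·72.604 − -33.870·-4267.362608) / -12803.921308 = 28.337772
y = (-153.622·-4267.362608 − -3006.708079·-48.726) / -12803.921308 = -39.757814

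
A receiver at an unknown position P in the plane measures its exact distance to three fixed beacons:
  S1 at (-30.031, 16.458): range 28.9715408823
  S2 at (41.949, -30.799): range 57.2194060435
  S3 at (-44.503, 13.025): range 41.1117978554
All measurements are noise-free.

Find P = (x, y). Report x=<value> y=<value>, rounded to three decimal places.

x=-4.871 y=2.094

eq1: (x + 30.031)² + (y − 16.458)² = 28.9715408823²
eq2: (x − 41.949)² + (y + 30.799)² = 57.2194060435²
eq3: (x + 44.503)² + (y − 13.025)² = 41.1117978554²
eq1−eq3, eq1−eq2 (x²,y² cancel):
  -28.944·x − 6.866·y = 126.611167
  143.960·x − 94.514·y = -899.139970
det = -28.944·-94.514 − -6.866·143.960 = 3724.042576
x = (126.611167·-94.514 − -6.866·-899.139970) / 3724.042576 = -4.871057
y = (-28.944·-899.139970 − 126.611167·143.960) / 3724.042576 = 2.093898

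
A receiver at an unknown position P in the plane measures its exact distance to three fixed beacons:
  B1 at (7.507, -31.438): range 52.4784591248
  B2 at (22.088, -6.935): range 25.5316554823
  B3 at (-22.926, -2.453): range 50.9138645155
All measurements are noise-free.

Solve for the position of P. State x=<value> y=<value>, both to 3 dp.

x=23.449 y=18.560

eq1: (x − 7.507)² + (y + 31.438)² = 52.4784591248²
eq2: (x − 22.088)² + (y + 6.935)² = 25.5316554823²
eq3: (x + 22.926)² + (y + 2.453)² = 50.9138645155²
eq3−eq1, eq3−eq2 (x²,y² cancel):
  60.866·x − 57.970·y = 351.317136
  90.028·x − 8.964·y = 1944.711452
det = 60.866·-8.964 − -57.970·90.028 = 4673.320336
x = (351.317136·-8.964 − -57.970·1944.711452) / 4673.320336 = 23.449220
y = (60.866·1944.711452 − 351.317136·90.028) / 4673.320336 = 18.560343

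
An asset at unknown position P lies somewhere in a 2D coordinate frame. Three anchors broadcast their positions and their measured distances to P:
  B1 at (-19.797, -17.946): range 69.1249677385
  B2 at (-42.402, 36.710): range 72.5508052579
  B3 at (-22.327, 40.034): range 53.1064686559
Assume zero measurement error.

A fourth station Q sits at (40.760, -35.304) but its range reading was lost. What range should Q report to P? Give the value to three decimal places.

66.357

eq1: (x + 19.797)² + (y + 17.946)² = 69.1249677385²
eq2: (x + 42.402)² + (y − 36.710)² = 72.5508052579²
eq3: (x + 22.327)² + (y − 40.034)² = 53.1064686559²
eq1−eq3, eq1−eq2 (x²,y² cancel):
  -5.060·x + 115.960·y = 3345.200112
  -45.210·x + 109.312·y = 1946.215400
det = -5.060·109.312 − 115.960·-45.210 = 4689.432880
x = (3345.200112·109.312 − 115.960·1946.215400) / 4689.432880 = 29.851664
y = (-5.060·1946.215400 − 3345.200112·-45.210) / 4689.432880 = 30.150479
|P − Q| = √((29.851664 − 40.760)² + (30.150479 − -35.304)²) = 66.357220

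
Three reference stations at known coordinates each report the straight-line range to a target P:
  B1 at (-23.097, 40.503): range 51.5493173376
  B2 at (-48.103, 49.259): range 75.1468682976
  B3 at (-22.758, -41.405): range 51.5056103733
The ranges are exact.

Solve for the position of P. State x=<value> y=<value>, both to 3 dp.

x=8.342 y=-0.349

eq1: (x + 23.097)² + (y − 40.503)² = 51.5493173376²
eq2: (x + 48.103)² + (y − 49.259)² = 75.1468682976²
eq3: (x + 22.758)² + (y + 41.405)² = 51.5056103733²
eq3−eq1, eq3−eq2 (x²,y² cancel):
  -0.678·x + 163.816·y = -62.840389
  -50.690·x + 181.328·y = -486.176814
det = -0.678·181.328 − 163.816·-50.690 = 8180.892656
x = (-62.840389·181.328 − 163.816·-486.176814) / 8180.892656 = 8.342466
y = (-0.678·-486.176814 − -62.840389·-50.690) / 8180.892656 = -0.349076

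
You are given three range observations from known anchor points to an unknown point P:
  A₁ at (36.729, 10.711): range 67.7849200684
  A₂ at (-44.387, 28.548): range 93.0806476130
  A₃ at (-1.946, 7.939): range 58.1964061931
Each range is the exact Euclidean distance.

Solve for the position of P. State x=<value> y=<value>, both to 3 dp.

x=6.006 y=-49.712

eq1: (x − 36.729)² + (y − 10.711)² = 67.7849200684²
eq2: (x + 44.387)² + (y − 28.548)² = 93.0806476130²
eq3: (x + 1.946)² + (y − 7.939)² = 58.1964061931²
eq3−eq2, eq3−eq1 (x²,y² cancel):
  -84.882·x + 41.218·y = -2558.805830
  77.350·x + 5.544·y = 188.956630
det = -84.882·5.544 − 41.218·77.350 = -3658.798108
x = (-2558.805830·5.544 − 41.218·188.956630) / -3658.798108 = 6.005916
y = (-84.882·188.956630 − -2558.805830·77.350) / -3658.798108 = -49.711574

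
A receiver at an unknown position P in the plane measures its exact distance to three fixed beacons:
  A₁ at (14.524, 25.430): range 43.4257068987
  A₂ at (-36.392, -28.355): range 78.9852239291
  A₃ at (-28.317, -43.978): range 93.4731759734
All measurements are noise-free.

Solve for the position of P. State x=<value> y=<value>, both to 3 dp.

eq1: (x − 14.524)² + (y − 25.430)² = 43.4257068987²
eq2: (x + 36.392)² + (y + 28.355)² = 78.9852239291²
eq3: (x + 28.317)² + (y + 43.978)² = 93.4731759734²
eq3−eq2, eq3−eq1 (x²,y² cancel):
  -16.150·x + 31.246·y = 1891.035743
  85.682·x + 138.816·y = 4973.157110
det = -16.150·138.816 − 31.246·85.682 = -4919.098172
x = (1891.035743·138.816 − 31.246·4973.157110) / -4919.098172 = -21.775282
y = (-16.150·4973.157110 − 1891.035743·85.682) / -4919.098172 = 49.265984

x=-21.775 y=49.266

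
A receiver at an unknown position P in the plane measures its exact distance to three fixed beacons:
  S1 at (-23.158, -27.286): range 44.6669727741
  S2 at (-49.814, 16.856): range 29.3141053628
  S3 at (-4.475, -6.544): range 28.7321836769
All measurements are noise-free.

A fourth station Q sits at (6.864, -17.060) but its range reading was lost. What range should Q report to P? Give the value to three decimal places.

43.929

eq1: (x + 23.158)² + (y + 27.286)² = 44.6669727741²
eq2: (x + 49.814)² + (y − 16.856)² = 29.3141053628²
eq3: (x + 4.475)² + (y + 6.544)² = 28.7321836769²
eq3−eq2, eq3−eq1 (x²,y² cancel):
  -90.678·x + 46.800·y = 2668.931377
  -37.366·x − 41.484·y = 48.369121
det = -90.678·-41.484 − 46.800·-37.366 = 5510.414952
x = (2668.931377·-41.484 − 46.800·48.369121) / 5510.414952 = -20.503288
y = (-90.678·48.369121 − 2668.931377·-37.366) / 5510.414952 = 17.302014
|P − Q| = √((-20.503288 − 6.864)² + (17.302014 − -17.060)²) = 43.928538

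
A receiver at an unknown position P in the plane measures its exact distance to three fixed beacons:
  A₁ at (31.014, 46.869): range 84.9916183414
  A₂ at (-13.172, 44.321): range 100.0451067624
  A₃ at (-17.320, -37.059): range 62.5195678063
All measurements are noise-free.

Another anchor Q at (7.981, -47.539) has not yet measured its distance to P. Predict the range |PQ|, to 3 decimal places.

eq1: (x − 31.014)² + (y − 46.869)² = 84.9916183414²
eq2: (x + 13.172)² + (y − 44.321)² = 100.0451067624²
eq3: (x + 17.320)² + (y + 37.059)² = 62.5195678063²
eq2−eq3, eq2−eq1 (x²,y² cancel):
  -8.296·x − 162.760·y = 5635.826284
  88.372·x + 5.096·y = 3806.166931
det = -8.296·5.096 − -162.760·88.372 = 14341.150304
x = (5635.826284·5.096 − -162.760·3806.166931) / 14341.150304 = 45.199436
y = (-8.296·3806.166931 − 5635.826284·88.372) / 14341.150304 = -36.930455
|P − Q| = √((45.199436 − 7.981)² + (-36.930455 − -47.539)²) = 38.700816

38.701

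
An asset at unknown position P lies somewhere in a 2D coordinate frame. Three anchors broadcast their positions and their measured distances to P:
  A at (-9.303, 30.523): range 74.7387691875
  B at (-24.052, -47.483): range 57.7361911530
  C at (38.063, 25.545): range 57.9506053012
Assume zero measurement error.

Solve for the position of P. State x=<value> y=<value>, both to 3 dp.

x=31.581 y=-32.042

eq1: (x + 9.303)² + (y − 30.523)² = 74.7387691875²
eq2: (x + 24.052)² + (y + 47.483)² = 57.7361911530²
eq3: (x − 38.063)² + (y − 25.545)² = 57.9506053012²
eq1−eq3, eq1−eq2 (x²,y² cancel):
  94.732·x − 9.956·y = 3310.750621
  -29.498·x − 156.012·y = 4067.350506
det = 94.732·-156.012 − -9.956·-29.498 = -15073.010872
x = (3310.750621·-156.012 − -9.956·4067.350506) / -15073.010872 = 31.581101
y = (94.732·4067.350506 − 3310.750621·-29.498) / -15073.010872 = -32.041957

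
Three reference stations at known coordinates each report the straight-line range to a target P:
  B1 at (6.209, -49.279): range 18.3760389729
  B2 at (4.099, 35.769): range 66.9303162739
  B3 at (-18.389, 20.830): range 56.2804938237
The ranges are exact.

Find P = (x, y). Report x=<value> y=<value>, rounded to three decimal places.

x=3.176 y=-31.155

eq1: (x − 6.209)² + (y + 49.279)² = 18.3760389729²
eq2: (x − 4.099)² + (y − 35.769)² = 66.9303162739²
eq3: (x + 18.389)² + (y − 20.830)² = 56.2804938237²
eq3−eq1, eq3−eq2 (x²,y² cancel):
  49.196·x − 140.218·y = 4524.742478
  44.976·x + 29.878·y = -787.994310
det = 49.196·29.878 − -140.218·44.976 = 7776.322856
x = (4524.742478·29.878 − -140.218·-787.994310) / 7776.322856 = 3.176215
y = (49.196·-787.994310 − 4524.742478·44.976) / 7776.322856 = -31.154955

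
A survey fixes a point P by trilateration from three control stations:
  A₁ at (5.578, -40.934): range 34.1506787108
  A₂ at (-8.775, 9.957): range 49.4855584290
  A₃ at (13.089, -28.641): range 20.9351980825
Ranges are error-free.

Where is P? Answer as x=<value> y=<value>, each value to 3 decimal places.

eq1: (x − 5.578)² + (y + 40.934)² = 34.1506787108²
eq2: (x + 8.775)² + (y − 9.957)² = 49.4855584290²
eq3: (x − 13.089)² + (y + 28.641)² = 20.9351980825²
eq3−eq2, eq3−eq1 (x²,y² cancel):
  -43.728·x + 77.196·y = -2826.024302
  -15.022·x − 24.586·y = -12.908700
det = -43.728·-24.586 − 77.196·-15.022 = 2234.734920
x = (-2826.024302·-24.586 − 77.196·-12.908700) / 2234.734920 = 31.537133
y = (-43.728·-12.908700 − -2826.024302·-15.022) / 2234.734920 = -18.744087

x=31.537 y=-18.744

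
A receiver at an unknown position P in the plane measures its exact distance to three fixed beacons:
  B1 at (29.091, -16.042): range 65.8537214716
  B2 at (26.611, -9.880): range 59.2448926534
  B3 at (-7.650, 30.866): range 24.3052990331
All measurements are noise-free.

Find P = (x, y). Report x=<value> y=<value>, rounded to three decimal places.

x=10.428 y=47.112

eq1: (x − 29.091)² + (y + 16.042)² = 65.8537214716²
eq2: (x − 26.611)² + (y + 9.880)² = 59.2448926534²
eq3: (x + 7.650)² + (y − 30.866)² = 24.3052990331²
eq1−eq3, eq1−eq2 (x²,y² cancel):
  -73.482·x + 93.816·y = 3653.565482
  -4.960·x + 12.324·y = 528.883002
det = -73.482·12.324 − 93.816·-4.960 = -440.264808
x = (3653.565482·12.324 − 93.816·528.883002) / -440.264808 = 10.428148
y = (-73.482·528.883002 − 3653.565482·-4.960) / -440.264808 = 47.111864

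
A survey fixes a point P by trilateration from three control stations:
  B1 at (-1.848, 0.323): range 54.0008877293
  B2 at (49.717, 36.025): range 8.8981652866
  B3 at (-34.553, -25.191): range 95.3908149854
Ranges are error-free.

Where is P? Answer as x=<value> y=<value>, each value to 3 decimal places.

x=43.471 y=29.687

eq1: (x + 1.848)² + (y − 0.323)² = 54.0008877293²
eq2: (x − 49.717)² + (y − 36.025)² = 8.8981652866²
eq3: (x + 34.553)² + (y + 25.191)² = 95.3908149854²
eq3−eq1, eq3−eq2 (x²,y² cancel):
  65.410·x + 51.028·y = 4358.334851
  168.540·x + 122.432·y = 10961.314662
det = 65.410·122.432 − 51.028·168.540 = -591.982000
x = (4358.334851·122.432 − 51.028·10961.314662) / -591.982000 = 43.471444
y = (65.410·10961.314662 − 4358.334851·168.540) / -591.982000 = 29.686990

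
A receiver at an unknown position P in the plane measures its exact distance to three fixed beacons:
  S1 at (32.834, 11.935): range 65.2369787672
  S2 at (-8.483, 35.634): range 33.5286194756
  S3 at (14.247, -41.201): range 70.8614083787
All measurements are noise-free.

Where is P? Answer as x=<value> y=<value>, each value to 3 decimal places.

x=-32.403 y=12.139

eq1: (x − 32.834)² + (y − 11.935)² = 65.2369787672²
eq2: (x + 8.483)² + (y − 35.634)² = 33.5286194756²
eq3: (x − 14.247)² + (y + 41.201)² = 70.8614083787²
eq3−eq2, eq3−eq1 (x²,y² cancel):
  -45.460·x + 153.670·y = 3338.414708
  37.174·x + 106.272·y = 85.492170
det = -45.460·106.272 − 153.670·37.174 = -10543.653700
x = (3338.414708·106.272 − 153.670·85.492170) / -10543.653700 = -32.402660
y = (-45.460·85.492170 − 3338.414708·37.174) / -10543.653700 = 12.138933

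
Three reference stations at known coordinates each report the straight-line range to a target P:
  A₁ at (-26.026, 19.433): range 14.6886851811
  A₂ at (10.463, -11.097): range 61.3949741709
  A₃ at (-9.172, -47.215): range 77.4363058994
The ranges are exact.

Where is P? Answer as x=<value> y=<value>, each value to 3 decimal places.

eq1: (x + 26.026)² + (y − 19.433)² = 14.6886851811²
eq2: (x − 10.463)² + (y + 11.097)² = 61.3949741709²
eq3: (x + 9.172)² + (y + 47.215)² = 77.4363058994²
eq2−eq3, eq2−eq1 (x²,y² cancel):
  -39.270·x − 72.236·y = -146.274587
  -72.978·x + 61.060·y = 4375.961768
det = -39.270·61.060 − -72.236·-72.978 = -7669.465008
x = (-146.274587·61.060 − -72.236·4375.961768) / -7669.465008 = -40.051092
y = (-39.270·4375.961768 − -146.274587·-72.978) / -7669.465008 = 23.798120

x=-40.051 y=23.798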